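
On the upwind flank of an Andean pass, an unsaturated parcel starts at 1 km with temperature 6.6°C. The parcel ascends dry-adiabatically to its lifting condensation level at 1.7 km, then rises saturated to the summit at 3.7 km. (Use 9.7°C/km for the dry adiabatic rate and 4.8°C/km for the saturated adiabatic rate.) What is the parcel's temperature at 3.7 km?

-9.79°C

1000–1700 m, dry: Δz = 0.7 km ⇒ ΔT = -6.79°C; T = -0.19°C
1700–3700 m, saturated: Δz = 2 km ⇒ ΔT = -9.6°C; T = -9.79°C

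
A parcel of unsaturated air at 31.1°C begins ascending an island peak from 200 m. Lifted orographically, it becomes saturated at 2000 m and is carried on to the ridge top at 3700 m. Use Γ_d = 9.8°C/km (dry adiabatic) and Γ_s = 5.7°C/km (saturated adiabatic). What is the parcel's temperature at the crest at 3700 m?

200–2000 m, dry: Δz = 1.8 km ⇒ ΔT = -17.64°C; T = 13.46°C
2000–3700 m, saturated: Δz = 1.7 km ⇒ ΔT = -9.69°C; T = 3.77°C

3.77°C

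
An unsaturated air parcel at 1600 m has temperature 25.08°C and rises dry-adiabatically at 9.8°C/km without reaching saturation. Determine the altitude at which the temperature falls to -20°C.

Height above start = (25.08 − (-20)) / 9.8 = 4.6 km
Altitude = 1600 m + 4600 m = 6200 m

6200 m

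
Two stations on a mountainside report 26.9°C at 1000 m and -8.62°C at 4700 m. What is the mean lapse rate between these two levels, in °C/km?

Γ = −ΔT/Δz = (26.9 − (-8.62)) / (4700 − 1000) m
  = 35.52°C / 3.7 km = 9.6°C/km

9.6°C/km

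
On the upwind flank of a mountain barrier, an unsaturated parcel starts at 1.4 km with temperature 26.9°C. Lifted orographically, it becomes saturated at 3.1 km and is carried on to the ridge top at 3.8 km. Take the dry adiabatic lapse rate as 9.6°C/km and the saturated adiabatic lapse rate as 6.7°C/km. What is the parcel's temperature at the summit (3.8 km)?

5.89°C

Dry to 3100 m: -9.6 × 1.7 km = -16.32°C, so T = 10.58°C.
Saturated to 3800 m: -6.7 × 0.7 km = -4.69°C, so T = 5.89°C.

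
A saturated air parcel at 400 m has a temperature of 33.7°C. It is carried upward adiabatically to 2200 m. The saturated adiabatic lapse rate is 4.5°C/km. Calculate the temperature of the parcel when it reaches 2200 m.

25.6°C

400 → 2200 m (saturated adiabatic, 4.5°C/km): ΔT = -4.5 × 1.8 = -8.1°C → T = 25.6°C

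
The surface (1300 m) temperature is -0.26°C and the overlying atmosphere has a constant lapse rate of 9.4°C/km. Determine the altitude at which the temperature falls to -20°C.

3400 m

Height above start = (-0.26 − (-20)) / 9.4 = 2.1 km
Altitude = 1300 m + 2100 m = 3400 m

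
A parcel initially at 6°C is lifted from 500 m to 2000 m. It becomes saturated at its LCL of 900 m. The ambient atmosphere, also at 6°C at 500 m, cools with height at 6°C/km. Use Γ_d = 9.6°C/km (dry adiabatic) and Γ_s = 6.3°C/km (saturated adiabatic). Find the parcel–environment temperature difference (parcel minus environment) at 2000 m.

-1.77°C (parcel cooler than environment)

Parcel:
  500 → 900 m (dry, 9.6°C/km): ΔT = -9.6 × 0.4 = -3.84°C → T = 2.16°C
  900 → 2000 m (saturated, 6.3°C/km): ΔT = -6.3 × 1.1 = -6.93°C → T = -4.77°C
Environment:
  500 → 2000 m (environment, 6°C/km): ΔT = -6 × 1.5 = -9°C → T = -3°C
T_parcel − T_env = -4.77 − (-3) = -1.77°C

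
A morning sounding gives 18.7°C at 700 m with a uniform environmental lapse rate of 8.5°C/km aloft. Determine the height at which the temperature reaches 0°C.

2900 m

Height above start = (18.7 − 0) / 8.5 = 2.2 km
Altitude = 700 m + 2200 m = 2900 m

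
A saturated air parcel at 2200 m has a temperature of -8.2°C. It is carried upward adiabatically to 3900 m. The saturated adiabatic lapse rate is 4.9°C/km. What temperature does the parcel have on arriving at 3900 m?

-16.53°C

From 2200 m to 3900 m (saturated adiabatic): cools by 4.9 × 1.7 = 8.33°C, giving -16.53°C.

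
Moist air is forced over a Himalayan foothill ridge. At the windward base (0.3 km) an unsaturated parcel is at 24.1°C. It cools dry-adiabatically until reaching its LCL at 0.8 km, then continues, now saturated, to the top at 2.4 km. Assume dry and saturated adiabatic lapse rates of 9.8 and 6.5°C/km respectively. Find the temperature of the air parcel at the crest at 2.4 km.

Dry to 800 m: -9.8 × 0.5 km = -4.9°C, so T = 19.2°C.
Saturated to 2400 m: -6.5 × 1.6 km = -10.4°C, so T = 8.8°C.

8.8°C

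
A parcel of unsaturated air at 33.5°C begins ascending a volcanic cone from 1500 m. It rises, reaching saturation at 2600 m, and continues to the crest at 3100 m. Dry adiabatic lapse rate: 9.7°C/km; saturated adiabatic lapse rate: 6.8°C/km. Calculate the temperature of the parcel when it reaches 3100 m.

19.43°C

1500–2600 m, dry: Δz = 1.1 km ⇒ ΔT = -10.67°C; T = 22.83°C
2600–3100 m, saturated: Δz = 0.5 km ⇒ ΔT = -3.4°C; T = 19.43°C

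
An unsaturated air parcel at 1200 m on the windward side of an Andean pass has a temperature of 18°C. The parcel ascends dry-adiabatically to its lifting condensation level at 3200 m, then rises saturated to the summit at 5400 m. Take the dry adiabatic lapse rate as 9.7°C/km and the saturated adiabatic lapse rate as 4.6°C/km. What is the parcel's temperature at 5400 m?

-11.52°C

1200–3200 m, dry: Δz = 2 km ⇒ ΔT = -19.4°C; T = -1.4°C
3200–5400 m, saturated: Δz = 2.2 km ⇒ ΔT = -10.12°C; T = -11.52°C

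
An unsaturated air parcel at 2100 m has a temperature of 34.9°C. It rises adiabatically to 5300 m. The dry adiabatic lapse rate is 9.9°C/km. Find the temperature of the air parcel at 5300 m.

2100 → 5300 m (dry adiabatic, 9.9°C/km): ΔT = -9.9 × 3.2 = -31.68°C → T = 3.22°C

3.22°C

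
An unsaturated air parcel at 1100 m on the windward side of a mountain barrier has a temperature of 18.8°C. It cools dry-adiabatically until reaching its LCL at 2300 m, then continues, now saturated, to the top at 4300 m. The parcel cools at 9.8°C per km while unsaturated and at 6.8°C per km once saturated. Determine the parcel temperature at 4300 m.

-6.56°C

Dry to 2300 m: -9.8 × 1.2 km = -11.76°C, so T = 7.04°C.
Saturated to 4300 m: -6.8 × 2 km = -13.6°C, so T = -6.56°C.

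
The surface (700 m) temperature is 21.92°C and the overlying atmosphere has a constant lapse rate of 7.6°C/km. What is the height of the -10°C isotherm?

4900 m

Height above start = (21.92 − (-10)) / 7.6 = 4.2 km
Altitude = 700 m + 4200 m = 4900 m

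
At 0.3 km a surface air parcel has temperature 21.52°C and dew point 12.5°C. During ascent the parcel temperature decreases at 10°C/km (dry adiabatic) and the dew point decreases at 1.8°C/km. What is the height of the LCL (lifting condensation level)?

T and T_d converge at 10 − 1.8 = 8.2°C per km
Height above start = (21.52 − 12.5) / 8.2 = 1.1 km
LCL altitude = 300 m + 1100 m = 1400 m

1.4 km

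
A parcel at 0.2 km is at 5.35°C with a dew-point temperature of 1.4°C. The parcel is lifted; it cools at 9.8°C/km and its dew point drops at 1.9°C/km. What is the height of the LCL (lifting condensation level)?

T and T_d converge at 9.8 − 1.9 = 7.9°C per km
Height above start = (5.35 − 1.4) / 7.9 = 0.5 km
LCL altitude = 200 m + 500 m = 700 m

0.7 km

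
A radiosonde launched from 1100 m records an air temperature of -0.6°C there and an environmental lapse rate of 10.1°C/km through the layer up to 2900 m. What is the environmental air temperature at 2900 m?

Environmental to 2900 m: -10.1 × 1.8 km = -18.18°C, so T = -18.78°C.

-18.78°C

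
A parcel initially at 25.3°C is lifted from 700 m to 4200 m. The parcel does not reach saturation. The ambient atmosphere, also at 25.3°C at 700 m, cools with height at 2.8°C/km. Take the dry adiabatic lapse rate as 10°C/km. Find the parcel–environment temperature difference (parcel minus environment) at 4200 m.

Parcel:
  700 → 4200 m (dry, 10°C/km): ΔT = -10 × 3.5 = -35°C → T = -9.7°C
Environment:
  700 → 4200 m (environment, 2.8°C/km): ΔT = -2.8 × 3.5 = -9.8°C → T = 15.5°C
T_parcel − T_env = -9.7 − 15.5 = -25.2°C

-25.2°C (parcel cooler than environment)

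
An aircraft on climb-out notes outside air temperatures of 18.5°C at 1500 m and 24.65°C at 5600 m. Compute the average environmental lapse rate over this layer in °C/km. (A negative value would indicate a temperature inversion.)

Γ = −ΔT/Δz = (18.5 − 24.65) / (5600 − 1500) m
  = -6.15°C / 4.1 km = -1.5°C/km

-1.5°C/km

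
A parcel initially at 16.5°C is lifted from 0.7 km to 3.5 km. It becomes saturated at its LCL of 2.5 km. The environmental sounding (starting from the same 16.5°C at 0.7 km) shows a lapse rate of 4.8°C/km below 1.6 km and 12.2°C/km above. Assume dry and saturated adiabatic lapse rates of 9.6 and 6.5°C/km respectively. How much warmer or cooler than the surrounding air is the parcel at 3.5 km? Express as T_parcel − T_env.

+3.72°C (parcel warmer than environment)

Parcel:
  700 → 2500 m (dry, 9.6°C/km): ΔT = -9.6 × 1.8 = -17.28°C → T = -0.78°C
  2500 → 3500 m (saturated, 6.5°C/km): ΔT = -6.5 × 1 = -6.5°C → T = -7.28°C
Environment:
  700 → 1600 m (environment, lower layer, 4.8°C/km): ΔT = -4.8 × 0.9 = -4.32°C → T = 12.18°C
  1600 → 3500 m (environment, upper layer, 12.2°C/km): ΔT = -12.2 × 1.9 = -23.18°C → T = -11°C
T_parcel − T_env = -7.28 − (-11) = +3.72°C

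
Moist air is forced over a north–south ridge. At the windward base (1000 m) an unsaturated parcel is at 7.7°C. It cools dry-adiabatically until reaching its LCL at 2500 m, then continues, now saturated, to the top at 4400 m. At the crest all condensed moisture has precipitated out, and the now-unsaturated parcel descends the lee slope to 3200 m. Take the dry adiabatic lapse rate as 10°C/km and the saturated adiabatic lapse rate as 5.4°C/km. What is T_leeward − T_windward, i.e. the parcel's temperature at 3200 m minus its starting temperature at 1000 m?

-13.26°C

1000 → 2500 m (dry, 10°C/km): ΔT = -10 × 1.5 = -15°C → T = -7.3°C
2500 → 4400 m (saturated, 5.4°C/km): ΔT = -5.4 × 1.9 = -10.26°C → T = -17.56°C
4400 → 3200 m (dry descent, 10°C/km): ΔT = +10 × 1.2 = +12°C → T = -5.56°C
Net change vs windward start: -5.56 − 7.7 = -13.26°C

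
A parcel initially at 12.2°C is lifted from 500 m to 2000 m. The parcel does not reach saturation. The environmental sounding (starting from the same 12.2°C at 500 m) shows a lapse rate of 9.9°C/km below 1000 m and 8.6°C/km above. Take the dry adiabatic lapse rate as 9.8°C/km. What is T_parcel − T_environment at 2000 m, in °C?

Parcel:
  500 → 2000 m (dry, 9.8°C/km): ΔT = -9.8 × 1.5 = -14.7°C → T = -2.5°C
Environment:
  500 → 1000 m (environment, lower layer, 9.9°C/km): ΔT = -9.9 × 0.5 = -4.95°C → T = 7.25°C
  1000 → 2000 m (environment, upper layer, 8.6°C/km): ΔT = -8.6 × 1 = -8.6°C → T = -1.35°C
T_parcel − T_env = -2.5 − (-1.35) = -1.15°C

-1.15°C (parcel cooler than environment)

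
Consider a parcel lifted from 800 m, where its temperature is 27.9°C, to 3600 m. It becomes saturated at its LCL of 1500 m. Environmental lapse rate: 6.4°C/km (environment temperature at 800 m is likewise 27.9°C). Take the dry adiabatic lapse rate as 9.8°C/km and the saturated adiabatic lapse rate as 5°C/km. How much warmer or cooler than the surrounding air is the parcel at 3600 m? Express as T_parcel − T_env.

Parcel:
  800 → 1500 m (dry, 9.8°C/km): ΔT = -9.8 × 0.7 = -6.86°C → T = 21.04°C
  1500 → 3600 m (saturated, 5°C/km): ΔT = -5 × 2.1 = -10.5°C → T = 10.54°C
Environment:
  800 → 3600 m (environment, 6.4°C/km): ΔT = -6.4 × 2.8 = -17.92°C → T = 9.98°C
T_parcel − T_env = 10.54 − 9.98 = +0.56°C

+0.56°C (parcel warmer than environment)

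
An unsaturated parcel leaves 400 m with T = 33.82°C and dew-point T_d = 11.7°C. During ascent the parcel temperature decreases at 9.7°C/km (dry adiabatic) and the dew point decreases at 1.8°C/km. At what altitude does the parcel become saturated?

3200 m

T and T_d converge at 9.7 − 1.8 = 7.9°C per km
Height above start = (33.82 − 11.7) / 7.9 = 2.8 km
LCL altitude = 400 m + 2800 m = 3200 m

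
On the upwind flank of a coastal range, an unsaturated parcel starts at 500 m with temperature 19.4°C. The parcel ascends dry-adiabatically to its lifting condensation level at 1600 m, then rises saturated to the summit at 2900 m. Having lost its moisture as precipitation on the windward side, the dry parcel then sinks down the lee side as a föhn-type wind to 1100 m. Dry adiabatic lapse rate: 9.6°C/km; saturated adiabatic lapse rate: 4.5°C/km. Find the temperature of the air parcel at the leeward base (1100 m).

500 → 1600 m (dry, 9.6°C/km): ΔT = -9.6 × 1.1 = -10.56°C → T = 8.84°C
1600 → 2900 m (saturated, 4.5°C/km): ΔT = -4.5 × 1.3 = -5.85°C → T = 2.99°C
2900 → 1100 m (dry descent, 9.6°C/km): ΔT = +9.6 × 1.8 = +17.28°C → T = 20.27°C

20.27°C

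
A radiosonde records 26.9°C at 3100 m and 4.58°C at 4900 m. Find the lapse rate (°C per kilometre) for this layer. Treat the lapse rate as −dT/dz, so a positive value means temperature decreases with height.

Γ = −ΔT/Δz = (26.9 − 4.58) / (4900 − 3100) m
  = 22.32°C / 1.8 km = 12.4°C/km

12.4°C/km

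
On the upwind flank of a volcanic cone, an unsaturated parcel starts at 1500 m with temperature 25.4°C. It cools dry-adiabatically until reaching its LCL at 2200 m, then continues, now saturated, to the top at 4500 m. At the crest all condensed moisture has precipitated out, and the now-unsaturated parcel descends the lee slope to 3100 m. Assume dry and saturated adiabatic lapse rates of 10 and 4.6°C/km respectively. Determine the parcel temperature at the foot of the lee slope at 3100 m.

1500 → 2200 m (dry, 10°C/km): ΔT = -10 × 0.7 = -7°C → T = 18.4°C
2200 → 4500 m (saturated, 4.6°C/km): ΔT = -4.6 × 2.3 = -10.58°C → T = 7.82°C
4500 → 3100 m (dry descent, 10°C/km): ΔT = +10 × 1.4 = +14°C → T = 21.82°C

21.82°C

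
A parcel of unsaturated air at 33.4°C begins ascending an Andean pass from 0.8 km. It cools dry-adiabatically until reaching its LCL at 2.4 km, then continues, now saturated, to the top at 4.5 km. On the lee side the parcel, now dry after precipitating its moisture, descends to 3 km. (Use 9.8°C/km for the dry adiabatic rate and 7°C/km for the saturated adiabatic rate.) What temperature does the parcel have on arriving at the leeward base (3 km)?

Dry to 2400 m: -9.8 × 1.6 km = -15.68°C, so T = 17.72°C.
Saturated to 4500 m: -7 × 2.1 km = -14.7°C, so T = 3.02°C.
Dry descent to 3000 m: +9.8 × 1.5 km = +14.7°C, so T = 17.72°C.

17.72°C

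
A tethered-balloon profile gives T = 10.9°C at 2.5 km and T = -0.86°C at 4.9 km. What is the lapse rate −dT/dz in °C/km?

4.9°C/km

Γ = −ΔT/Δz = (10.9 − (-0.86)) / (4900 − 2500) m
  = 11.76°C / 2.4 km = 4.9°C/km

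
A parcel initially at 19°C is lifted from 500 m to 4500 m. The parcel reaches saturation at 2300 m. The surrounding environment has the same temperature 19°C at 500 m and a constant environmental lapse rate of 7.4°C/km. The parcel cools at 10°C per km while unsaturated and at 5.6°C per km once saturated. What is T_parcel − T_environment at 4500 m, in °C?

Parcel:
  500 → 2300 m (dry, 10°C/km): ΔT = -10 × 1.8 = -18°C → T = 1°C
  2300 → 4500 m (saturated, 5.6°C/km): ΔT = -5.6 × 2.2 = -12.32°C → T = -11.32°C
Environment:
  500 → 4500 m (environment, 7.4°C/km): ΔT = -7.4 × 4 = -29.6°C → T = -10.6°C
T_parcel − T_env = -11.32 − (-10.6) = -0.72°C

-0.72°C (parcel cooler than environment)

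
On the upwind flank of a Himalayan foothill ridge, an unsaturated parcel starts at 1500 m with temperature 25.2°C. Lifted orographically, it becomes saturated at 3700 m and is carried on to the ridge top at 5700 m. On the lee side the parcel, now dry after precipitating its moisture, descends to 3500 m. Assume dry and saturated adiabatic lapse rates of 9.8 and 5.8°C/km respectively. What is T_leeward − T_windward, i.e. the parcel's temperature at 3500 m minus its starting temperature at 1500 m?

-11.6°C

From 1500 m to 3700 m (dry): cools by 9.8 × 2.2 = 21.56°C, giving 3.64°C.
From 3700 m to 5700 m (saturated): cools by 5.8 × 2 = 11.6°C, giving -7.96°C.
From 5700 m to 3500 m (dry descent): warms by 9.8 × 2.2 = 21.56°C, giving 13.6°C.
Net change vs windward start: 13.6 − 25.2 = -11.6°C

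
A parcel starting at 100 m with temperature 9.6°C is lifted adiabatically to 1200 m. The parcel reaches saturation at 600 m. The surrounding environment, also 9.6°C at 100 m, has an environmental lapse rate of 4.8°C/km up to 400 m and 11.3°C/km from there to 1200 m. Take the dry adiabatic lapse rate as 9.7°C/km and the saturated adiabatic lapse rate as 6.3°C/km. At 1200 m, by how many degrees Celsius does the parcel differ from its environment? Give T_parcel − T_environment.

+1.85°C (parcel warmer than environment)

Parcel:
  From 100 m to 600 m (dry): cools by 9.7 × 0.5 = 4.85°C, giving 4.75°C.
  From 600 m to 1200 m (saturated): cools by 6.3 × 0.6 = 3.78°C, giving 0.97°C.
Environment:
  From 100 m to 400 m (environment, lower layer): cools by 4.8 × 0.3 = 1.44°C, giving 8.16°C.
  From 400 m to 1200 m (environment, upper layer): cools by 11.3 × 0.8 = 9.04°C, giving -0.88°C.
T_parcel − T_env = 0.97 − (-0.88) = +1.85°C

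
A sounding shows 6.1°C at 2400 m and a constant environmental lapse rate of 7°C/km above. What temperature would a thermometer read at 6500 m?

Environmental to 6500 m: -7 × 4.1 km = -28.7°C, so T = -22.6°C.

-22.6°C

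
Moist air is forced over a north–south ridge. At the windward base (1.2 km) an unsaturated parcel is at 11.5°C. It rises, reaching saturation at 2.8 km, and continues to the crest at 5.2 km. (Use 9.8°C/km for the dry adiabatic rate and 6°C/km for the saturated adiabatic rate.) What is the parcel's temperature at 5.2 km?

1200–2800 m, dry: Δz = 1.6 km ⇒ ΔT = -15.68°C; T = -4.18°C
2800–5200 m, saturated: Δz = 2.4 km ⇒ ΔT = -14.4°C; T = -18.58°C

-18.58°C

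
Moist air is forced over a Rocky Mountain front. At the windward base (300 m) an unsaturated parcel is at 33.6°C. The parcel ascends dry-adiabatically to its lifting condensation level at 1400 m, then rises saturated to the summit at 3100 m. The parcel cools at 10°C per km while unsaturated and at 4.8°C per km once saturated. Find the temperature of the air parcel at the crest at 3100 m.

300 → 1400 m (dry, 10°C/km): ΔT = -10 × 1.1 = -11°C → T = 22.6°C
1400 → 3100 m (saturated, 4.8°C/km): ΔT = -4.8 × 1.7 = -8.16°C → T = 14.44°C

14.44°C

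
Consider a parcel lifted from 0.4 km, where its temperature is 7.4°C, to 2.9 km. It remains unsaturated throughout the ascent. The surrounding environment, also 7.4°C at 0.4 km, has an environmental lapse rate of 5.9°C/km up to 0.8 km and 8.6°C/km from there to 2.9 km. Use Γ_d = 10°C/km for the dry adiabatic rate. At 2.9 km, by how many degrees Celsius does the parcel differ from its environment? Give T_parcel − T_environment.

Parcel:
  Dry to 2900 m: -10 × 2.5 km = -25°C, so T = -17.6°C.
Environment:
  Environment, lower layer to 800 m: -5.9 × 0.4 km = -2.36°C, so T = 5.04°C.
  Environment, upper layer to 2900 m: -8.6 × 2.1 km = -18.06°C, so T = -13.02°C.
T_parcel − T_env = -17.6 − (-13.02) = -4.58°C

-4.58°C (parcel cooler than environment)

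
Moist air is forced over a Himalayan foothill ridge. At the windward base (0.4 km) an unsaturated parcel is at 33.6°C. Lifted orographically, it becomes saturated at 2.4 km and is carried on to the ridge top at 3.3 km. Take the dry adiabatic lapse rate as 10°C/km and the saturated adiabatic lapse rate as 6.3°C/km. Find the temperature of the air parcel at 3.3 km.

400 → 2400 m (dry, 10°C/km): ΔT = -10 × 2 = -20°C → T = 13.6°C
2400 → 3300 m (saturated, 6.3°C/km): ΔT = -6.3 × 0.9 = -5.67°C → T = 7.93°C

7.93°C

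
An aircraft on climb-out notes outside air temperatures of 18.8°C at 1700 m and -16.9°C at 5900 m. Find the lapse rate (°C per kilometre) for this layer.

Γ = −ΔT/Δz = (18.8 − (-16.9)) / (5900 − 1700) m
  = 35.7°C / 4.2 km = 8.5°C/km

8.5°C/km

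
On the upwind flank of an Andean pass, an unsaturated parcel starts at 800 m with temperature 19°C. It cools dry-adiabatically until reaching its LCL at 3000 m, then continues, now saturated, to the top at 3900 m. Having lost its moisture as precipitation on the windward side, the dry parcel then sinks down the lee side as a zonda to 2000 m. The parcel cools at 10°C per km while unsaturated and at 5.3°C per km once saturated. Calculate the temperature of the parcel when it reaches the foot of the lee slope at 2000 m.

11.23°C

800–3000 m, dry: Δz = 2.2 km ⇒ ΔT = -22°C; T = -3°C
3000–3900 m, saturated: Δz = 0.9 km ⇒ ΔT = -4.77°C; T = -7.77°C
3900–2000 m, dry descent: Δz = 1.9 km ⇒ ΔT = +19°C; T = 11.23°C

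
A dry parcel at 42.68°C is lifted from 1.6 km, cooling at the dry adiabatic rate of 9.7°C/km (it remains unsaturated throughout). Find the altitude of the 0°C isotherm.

Height above start = (42.68 − 0) / 9.7 = 4.4 km
Altitude = 1600 m + 4400 m = 6000 m

6 km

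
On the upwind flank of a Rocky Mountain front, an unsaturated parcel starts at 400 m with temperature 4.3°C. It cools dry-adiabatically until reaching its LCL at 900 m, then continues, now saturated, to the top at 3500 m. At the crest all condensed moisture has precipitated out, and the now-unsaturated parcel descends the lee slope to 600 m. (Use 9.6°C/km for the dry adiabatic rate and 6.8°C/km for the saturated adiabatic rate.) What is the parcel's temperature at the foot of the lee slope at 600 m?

9.66°C

400–900 m, dry: Δz = 0.5 km ⇒ ΔT = -4.8°C; T = -0.5°C
900–3500 m, saturated: Δz = 2.6 km ⇒ ΔT = -17.68°C; T = -18.18°C
3500–600 m, dry descent: Δz = 2.9 km ⇒ ΔT = +27.84°C; T = 9.66°C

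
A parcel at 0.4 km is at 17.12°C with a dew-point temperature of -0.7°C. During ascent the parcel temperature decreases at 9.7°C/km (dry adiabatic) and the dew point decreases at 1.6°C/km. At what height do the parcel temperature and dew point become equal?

2.6 km

T and T_d converge at 9.7 − 1.6 = 8.1°C per km
Height above start = (17.12 − (-0.7)) / 8.1 = 2.2 km
LCL altitude = 400 m + 2200 m = 2600 m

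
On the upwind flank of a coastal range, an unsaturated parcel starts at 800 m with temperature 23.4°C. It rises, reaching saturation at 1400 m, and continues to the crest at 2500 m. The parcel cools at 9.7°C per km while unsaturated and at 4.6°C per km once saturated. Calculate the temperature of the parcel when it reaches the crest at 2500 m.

12.52°C

Dry to 1400 m: -9.7 × 0.6 km = -5.82°C, so T = 17.58°C.
Saturated to 2500 m: -4.6 × 1.1 km = -5.06°C, so T = 12.52°C.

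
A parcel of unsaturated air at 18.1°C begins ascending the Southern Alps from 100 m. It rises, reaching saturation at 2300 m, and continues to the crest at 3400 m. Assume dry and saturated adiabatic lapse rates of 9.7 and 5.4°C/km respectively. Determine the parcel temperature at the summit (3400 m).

From 100 m to 2300 m (dry): cools by 9.7 × 2.2 = 21.34°C, giving -3.24°C.
From 2300 m to 3400 m (saturated): cools by 5.4 × 1.1 = 5.94°C, giving -9.18°C.

-9.18°C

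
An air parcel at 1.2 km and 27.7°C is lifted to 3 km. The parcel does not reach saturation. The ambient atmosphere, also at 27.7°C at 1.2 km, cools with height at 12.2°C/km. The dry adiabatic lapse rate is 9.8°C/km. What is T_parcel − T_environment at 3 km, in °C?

+4.32°C (parcel warmer than environment)

Parcel:
  1200 → 3000 m (dry, 9.8°C/km): ΔT = -9.8 × 1.8 = -17.64°C → T = 10.06°C
Environment:
  1200 → 3000 m (environment, 12.2°C/km): ΔT = -12.2 × 1.8 = -21.96°C → T = 5.74°C
T_parcel − T_env = 10.06 − 5.74 = +4.32°C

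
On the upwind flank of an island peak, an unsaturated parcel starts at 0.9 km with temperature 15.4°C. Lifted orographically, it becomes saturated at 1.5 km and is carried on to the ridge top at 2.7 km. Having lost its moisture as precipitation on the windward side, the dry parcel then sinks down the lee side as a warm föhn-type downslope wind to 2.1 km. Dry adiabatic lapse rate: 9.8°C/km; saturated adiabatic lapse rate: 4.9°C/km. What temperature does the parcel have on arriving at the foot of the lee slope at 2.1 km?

900–1500 m, dry: Δz = 0.6 km ⇒ ΔT = -5.88°C; T = 9.52°C
1500–2700 m, saturated: Δz = 1.2 km ⇒ ΔT = -5.88°C; T = 3.64°C
2700–2100 m, dry descent: Δz = 0.6 km ⇒ ΔT = +5.88°C; T = 9.52°C

9.52°C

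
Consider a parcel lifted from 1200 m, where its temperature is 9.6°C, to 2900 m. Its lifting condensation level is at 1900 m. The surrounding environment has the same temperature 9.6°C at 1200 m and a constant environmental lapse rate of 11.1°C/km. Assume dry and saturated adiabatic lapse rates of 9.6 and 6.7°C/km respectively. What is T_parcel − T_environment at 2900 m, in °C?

+5.45°C (parcel warmer than environment)

Parcel:
  Dry to 1900 m: -9.6 × 0.7 km = -6.72°C, so T = 2.88°C.
  Saturated to 2900 m: -6.7 × 1 km = -6.7°C, so T = -3.82°C.
Environment:
  Environment to 2900 m: -11.1 × 1.7 km = -18.87°C, so T = -9.27°C.
T_parcel − T_env = -3.82 − (-9.27) = +5.45°C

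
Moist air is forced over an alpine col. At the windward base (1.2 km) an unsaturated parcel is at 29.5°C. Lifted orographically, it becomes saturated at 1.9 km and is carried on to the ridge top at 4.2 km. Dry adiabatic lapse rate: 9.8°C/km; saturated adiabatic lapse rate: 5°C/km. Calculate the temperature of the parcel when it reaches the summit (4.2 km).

1200–1900 m, dry: Δz = 0.7 km ⇒ ΔT = -6.86°C; T = 22.64°C
1900–4200 m, saturated: Δz = 2.3 km ⇒ ΔT = -11.5°C; T = 11.14°C

11.14°C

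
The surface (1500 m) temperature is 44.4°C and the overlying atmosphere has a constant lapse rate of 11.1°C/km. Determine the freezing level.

Height above start = (44.4 − 0) / 11.1 = 4 km
Altitude = 1500 m + 4000 m = 5500 m

5500 m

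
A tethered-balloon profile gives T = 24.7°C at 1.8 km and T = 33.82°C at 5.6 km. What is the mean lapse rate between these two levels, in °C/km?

-2.4°C/km

Γ = −ΔT/Δz = (24.7 − 33.82) / (5600 − 1800) m
  = -9.12°C / 3.8 km = -2.4°C/km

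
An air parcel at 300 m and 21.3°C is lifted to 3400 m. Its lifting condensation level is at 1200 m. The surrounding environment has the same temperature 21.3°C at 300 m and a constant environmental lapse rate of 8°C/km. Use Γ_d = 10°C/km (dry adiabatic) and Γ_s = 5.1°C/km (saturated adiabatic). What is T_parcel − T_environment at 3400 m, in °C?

+4.58°C (parcel warmer than environment)

Parcel:
  Dry to 1200 m: -10 × 0.9 km = -9°C, so T = 12.3°C.
  Saturated to 3400 m: -5.1 × 2.2 km = -11.22°C, so T = 1.08°C.
Environment:
  Environment to 3400 m: -8 × 3.1 km = -24.8°C, so T = -3.5°C.
T_parcel − T_env = 1.08 − (-3.5) = +4.58°C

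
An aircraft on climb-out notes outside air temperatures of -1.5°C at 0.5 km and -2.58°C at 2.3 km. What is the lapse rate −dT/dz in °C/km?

Γ = −ΔT/Δz = (-1.5 − (-2.58)) / (2300 − 500) m
  = 1.08°C / 1.8 km = 0.6°C/km

0.6°C/km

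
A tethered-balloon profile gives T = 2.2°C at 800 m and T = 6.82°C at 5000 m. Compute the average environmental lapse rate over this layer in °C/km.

-1.1°C/km

Γ = −ΔT/Δz = (2.2 − 6.82) / (5000 − 800) m
  = -4.62°C / 4.2 km = -1.1°C/km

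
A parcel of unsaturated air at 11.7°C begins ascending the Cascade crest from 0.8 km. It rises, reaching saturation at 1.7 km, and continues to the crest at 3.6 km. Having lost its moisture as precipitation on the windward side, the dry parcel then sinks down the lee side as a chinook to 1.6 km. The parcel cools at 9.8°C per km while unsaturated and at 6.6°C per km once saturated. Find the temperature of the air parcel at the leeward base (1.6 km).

Dry to 1700 m: -9.8 × 0.9 km = -8.82°C, so T = 2.88°C.
Saturated to 3600 m: -6.6 × 1.9 km = -12.54°C, so T = -9.66°C.
Dry descent to 1600 m: +9.8 × 2 km = +19.6°C, so T = 9.94°C.

9.94°C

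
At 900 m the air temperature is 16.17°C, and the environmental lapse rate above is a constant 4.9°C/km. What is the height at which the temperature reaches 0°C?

Height above start = (16.17 − 0) / 4.9 = 3.3 km
Altitude = 900 m + 3300 m = 4200 m

4200 m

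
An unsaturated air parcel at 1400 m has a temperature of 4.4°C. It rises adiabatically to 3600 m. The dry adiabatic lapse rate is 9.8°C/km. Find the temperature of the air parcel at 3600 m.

-17.16°C

From 1400 m to 3600 m (dry adiabatic): cools by 9.8 × 2.2 = 21.56°C, giving -17.16°C.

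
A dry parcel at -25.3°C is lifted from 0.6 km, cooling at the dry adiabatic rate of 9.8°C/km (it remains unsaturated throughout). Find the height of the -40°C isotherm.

Height above start = (-25.3 − (-40)) / 9.8 = 1.5 km
Altitude = 600 m + 1500 m = 2100 m

2.1 km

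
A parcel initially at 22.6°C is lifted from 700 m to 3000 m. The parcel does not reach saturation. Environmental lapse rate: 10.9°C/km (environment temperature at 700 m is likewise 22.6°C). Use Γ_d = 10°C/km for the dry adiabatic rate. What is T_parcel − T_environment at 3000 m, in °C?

Parcel:
  From 700 m to 3000 m (dry): cools by 10 × 2.3 = 23°C, giving -0.4°C.
Environment:
  From 700 m to 3000 m (environment): cools by 10.9 × 2.3 = 25.07°C, giving -2.47°C.
T_parcel − T_env = -0.4 − (-2.47) = +2.07°C

+2.07°C (parcel warmer than environment)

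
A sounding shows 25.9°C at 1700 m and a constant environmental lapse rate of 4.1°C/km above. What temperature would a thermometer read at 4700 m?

1700–4700 m, environmental: Δz = 3 km ⇒ ΔT = -12.3°C; T = 13.6°C

13.6°C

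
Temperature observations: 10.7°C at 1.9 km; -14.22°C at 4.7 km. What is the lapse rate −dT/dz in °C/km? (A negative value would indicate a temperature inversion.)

8.9°C/km

Γ = −ΔT/Δz = (10.7 − (-14.22)) / (4700 − 1900) m
  = 24.92°C / 2.8 km = 8.9°C/km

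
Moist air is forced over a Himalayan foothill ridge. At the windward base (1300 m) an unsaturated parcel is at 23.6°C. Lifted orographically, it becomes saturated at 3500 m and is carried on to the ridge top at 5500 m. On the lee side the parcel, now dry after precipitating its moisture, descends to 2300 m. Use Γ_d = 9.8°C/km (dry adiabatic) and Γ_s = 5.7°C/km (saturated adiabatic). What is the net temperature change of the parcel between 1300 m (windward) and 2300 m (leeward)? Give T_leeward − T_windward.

1300 → 3500 m (dry, 9.8°C/km): ΔT = -9.8 × 2.2 = -21.56°C → T = 2.04°C
3500 → 5500 m (saturated, 5.7°C/km): ΔT = -5.7 × 2 = -11.4°C → T = -9.36°C
5500 → 2300 m (dry descent, 9.8°C/km): ΔT = +9.8 × 3.2 = +31.36°C → T = 22°C
Net change vs windward start: 22 − 23.6 = -1.6°C

-1.6°C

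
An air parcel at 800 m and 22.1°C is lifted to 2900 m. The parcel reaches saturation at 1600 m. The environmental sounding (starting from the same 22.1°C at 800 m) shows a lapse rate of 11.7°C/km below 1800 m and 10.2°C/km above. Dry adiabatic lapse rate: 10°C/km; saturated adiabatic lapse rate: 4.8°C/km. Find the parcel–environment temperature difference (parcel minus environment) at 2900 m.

+8.68°C (parcel warmer than environment)

Parcel:
  Dry to 1600 m: -10 × 0.8 km = -8°C, so T = 14.1°C.
  Saturated to 2900 m: -4.8 × 1.3 km = -6.24°C, so T = 7.86°C.
Environment:
  Environment, lower layer to 1800 m: -11.7 × 1 km = -11.7°C, so T = 10.4°C.
  Environment, upper layer to 2900 m: -10.2 × 1.1 km = -11.22°C, so T = -0.82°C.
T_parcel − T_env = 7.86 − (-0.82) = +8.68°C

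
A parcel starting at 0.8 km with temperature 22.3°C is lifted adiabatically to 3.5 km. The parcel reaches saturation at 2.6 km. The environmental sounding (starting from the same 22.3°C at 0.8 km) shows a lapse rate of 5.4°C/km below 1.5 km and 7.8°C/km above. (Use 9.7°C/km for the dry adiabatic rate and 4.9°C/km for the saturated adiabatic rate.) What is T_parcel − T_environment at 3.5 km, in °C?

-2.49°C (parcel cooler than environment)

Parcel:
  From 800 m to 2600 m (dry): cools by 9.7 × 1.8 = 17.46°C, giving 4.84°C.
  From 2600 m to 3500 m (saturated): cools by 4.9 × 0.9 = 4.41°C, giving 0.43°C.
Environment:
  From 800 m to 1500 m (environment, lower layer): cools by 5.4 × 0.7 = 3.78°C, giving 18.52°C.
  From 1500 m to 3500 m (environment, upper layer): cools by 7.8 × 2 = 15.6°C, giving 2.92°C.
T_parcel − T_env = 0.43 − 2.92 = -2.49°C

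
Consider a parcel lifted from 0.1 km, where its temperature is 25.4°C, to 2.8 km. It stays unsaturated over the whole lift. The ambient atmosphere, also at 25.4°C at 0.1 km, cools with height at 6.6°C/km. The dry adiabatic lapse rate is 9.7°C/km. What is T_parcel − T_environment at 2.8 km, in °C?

-8.37°C (parcel cooler than environment)

Parcel:
  100–2800 m, dry: Δz = 2.7 km ⇒ ΔT = -26.19°C; T = -0.79°C
Environment:
  100–2800 m, environment: Δz = 2.7 km ⇒ ΔT = -17.82°C; T = 7.58°C
T_parcel − T_env = -0.79 − 7.58 = -8.37°C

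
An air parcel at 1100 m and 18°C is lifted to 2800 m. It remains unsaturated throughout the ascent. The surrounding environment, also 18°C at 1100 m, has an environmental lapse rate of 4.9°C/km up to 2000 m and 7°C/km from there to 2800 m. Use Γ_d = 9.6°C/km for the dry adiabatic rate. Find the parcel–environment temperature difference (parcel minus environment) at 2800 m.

Parcel:
  Dry to 2800 m: -9.6 × 1.7 km = -16.32°C, so T = 1.68°C.
Environment:
  Environment, lower layer to 2000 m: -4.9 × 0.9 km = -4.41°C, so T = 13.59°C.
  Environment, upper layer to 2800 m: -7 × 0.8 km = -5.6°C, so T = 7.99°C.
T_parcel − T_env = 1.68 − 7.99 = -6.31°C

-6.31°C (parcel cooler than environment)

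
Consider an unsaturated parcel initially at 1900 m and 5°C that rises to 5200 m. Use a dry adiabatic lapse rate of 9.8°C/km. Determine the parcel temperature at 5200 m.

-27.34°C

1900 → 5200 m (dry adiabatic, 9.8°C/km): ΔT = -9.8 × 3.3 = -32.34°C → T = -27.34°C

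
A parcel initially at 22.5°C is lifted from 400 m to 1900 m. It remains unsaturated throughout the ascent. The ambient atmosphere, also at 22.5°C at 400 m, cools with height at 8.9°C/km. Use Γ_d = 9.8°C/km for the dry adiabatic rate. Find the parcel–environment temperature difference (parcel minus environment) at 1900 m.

-1.35°C (parcel cooler than environment)

Parcel:
  400 → 1900 m (dry, 9.8°C/km): ΔT = -9.8 × 1.5 = -14.7°C → T = 7.8°C
Environment:
  400 → 1900 m (environment, 8.9°C/km): ΔT = -8.9 × 1.5 = -13.35°C → T = 9.15°C
T_parcel − T_env = 7.8 − 9.15 = -1.35°C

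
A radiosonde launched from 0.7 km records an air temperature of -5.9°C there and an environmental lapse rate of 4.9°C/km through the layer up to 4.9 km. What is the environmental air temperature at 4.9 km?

From 700 m to 4900 m (environmental): cools by 4.9 × 4.2 = 20.58°C, giving -26.48°C.

-26.48°C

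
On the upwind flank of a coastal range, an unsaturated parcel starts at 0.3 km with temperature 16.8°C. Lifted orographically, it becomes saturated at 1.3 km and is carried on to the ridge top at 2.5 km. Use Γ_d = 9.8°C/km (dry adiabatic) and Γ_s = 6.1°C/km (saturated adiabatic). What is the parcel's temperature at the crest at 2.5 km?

-0.32°C

300–1300 m, dry: Δz = 1 km ⇒ ΔT = -9.8°C; T = 7°C
1300–2500 m, saturated: Δz = 1.2 km ⇒ ΔT = -7.32°C; T = -0.32°C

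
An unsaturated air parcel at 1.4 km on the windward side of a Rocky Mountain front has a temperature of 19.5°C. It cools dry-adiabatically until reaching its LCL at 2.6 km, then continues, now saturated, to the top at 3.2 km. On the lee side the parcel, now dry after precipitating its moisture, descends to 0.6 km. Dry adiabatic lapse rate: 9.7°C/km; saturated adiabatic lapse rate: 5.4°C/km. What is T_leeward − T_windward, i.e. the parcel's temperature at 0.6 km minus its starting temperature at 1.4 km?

+10.34°C

Dry to 2600 m: -9.7 × 1.2 km = -11.64°C, so T = 7.86°C.
Saturated to 3200 m: -5.4 × 0.6 km = -3.24°C, so T = 4.62°C.
Dry descent to 600 m: +9.7 × 2.6 km = +25.22°C, so T = 29.84°C.
Net change vs windward start: 29.84 − 19.5 = +10.34°C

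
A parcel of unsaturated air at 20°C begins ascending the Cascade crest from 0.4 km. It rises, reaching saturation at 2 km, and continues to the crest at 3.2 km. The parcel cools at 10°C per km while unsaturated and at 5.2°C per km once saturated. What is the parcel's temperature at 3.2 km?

Dry to 2000 m: -10 × 1.6 km = -16°C, so T = 4°C.
Saturated to 3200 m: -5.2 × 1.2 km = -6.24°C, so T = -2.24°C.

-2.24°C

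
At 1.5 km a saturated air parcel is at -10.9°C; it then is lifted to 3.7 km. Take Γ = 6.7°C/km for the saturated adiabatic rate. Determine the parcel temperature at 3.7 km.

Saturated adiabatic to 3700 m: -6.7 × 2.2 km = -14.74°C, so T = -25.64°C.

-25.64°C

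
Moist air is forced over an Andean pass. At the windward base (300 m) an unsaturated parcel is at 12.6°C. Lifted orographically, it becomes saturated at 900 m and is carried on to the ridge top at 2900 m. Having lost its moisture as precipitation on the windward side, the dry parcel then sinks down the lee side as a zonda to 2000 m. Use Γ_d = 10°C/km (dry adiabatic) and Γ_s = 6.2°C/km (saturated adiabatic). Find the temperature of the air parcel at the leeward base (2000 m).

300 → 900 m (dry, 10°C/km): ΔT = -10 × 0.6 = -6°C → T = 6.6°C
900 → 2900 m (saturated, 6.2°C/km): ΔT = -6.2 × 2 = -12.4°C → T = -5.8°C
2900 → 2000 m (dry descent, 10°C/km): ΔT = +10 × 0.9 = +9°C → T = 3.2°C

3.2°C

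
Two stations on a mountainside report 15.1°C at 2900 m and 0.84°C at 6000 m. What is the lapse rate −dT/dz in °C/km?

4.6°C/km

Γ = −ΔT/Δz = (15.1 − 0.84) / (6000 − 2900) m
  = 14.26°C / 3.1 km = 4.6°C/km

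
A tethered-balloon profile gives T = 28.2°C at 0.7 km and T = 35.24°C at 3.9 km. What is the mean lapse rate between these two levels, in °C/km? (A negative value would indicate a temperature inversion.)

-2.2°C/km

Γ = −ΔT/Δz = (28.2 − 35.24) / (3900 − 700) m
  = -7.04°C / 3.2 km = -2.2°C/km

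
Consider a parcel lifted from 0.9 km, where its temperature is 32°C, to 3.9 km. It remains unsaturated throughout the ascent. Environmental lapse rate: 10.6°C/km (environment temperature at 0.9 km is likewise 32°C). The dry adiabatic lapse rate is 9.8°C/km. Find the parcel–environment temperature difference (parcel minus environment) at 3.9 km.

+2.4°C (parcel warmer than environment)

Parcel:
  900 → 3900 m (dry, 9.8°C/km): ΔT = -9.8 × 3 = -29.4°C → T = 2.6°C
Environment:
  900 → 3900 m (environment, 10.6°C/km): ΔT = -10.6 × 3 = -31.8°C → T = 0.2°C
T_parcel − T_env = 2.6 − 0.2 = +2.4°C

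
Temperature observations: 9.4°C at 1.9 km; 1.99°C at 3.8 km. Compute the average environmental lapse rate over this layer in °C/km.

Γ = −ΔT/Δz = (9.4 − 1.99) / (3800 − 1900) m
  = 7.41°C / 1.9 km = 3.9°C/km

3.9°C/km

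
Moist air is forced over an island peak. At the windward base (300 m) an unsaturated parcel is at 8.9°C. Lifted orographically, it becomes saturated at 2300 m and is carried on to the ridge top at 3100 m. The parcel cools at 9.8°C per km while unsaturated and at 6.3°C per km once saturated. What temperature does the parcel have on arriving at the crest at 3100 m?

-15.74°C

Dry to 2300 m: -9.8 × 2 km = -19.6°C, so T = -10.7°C.
Saturated to 3100 m: -6.3 × 0.8 km = -5.04°C, so T = -15.74°C.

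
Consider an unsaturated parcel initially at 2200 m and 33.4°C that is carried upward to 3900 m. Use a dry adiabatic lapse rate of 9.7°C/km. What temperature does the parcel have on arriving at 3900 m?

16.91°C

From 2200 m to 3900 m (dry adiabatic): cools by 9.7 × 1.7 = 16.49°C, giving 16.91°C.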